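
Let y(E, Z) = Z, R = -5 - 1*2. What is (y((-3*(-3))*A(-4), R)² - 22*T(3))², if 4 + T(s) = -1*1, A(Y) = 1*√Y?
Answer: 25281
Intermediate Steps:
A(Y) = √Y
T(s) = -5 (T(s) = -4 - 1*1 = -4 - 1 = -5)
R = -7 (R = -5 - 2 = -7)
(y((-3*(-3))*A(-4), R)² - 22*T(3))² = ((-7)² - 22*(-5))² = (49 + 110)² = 159² = 25281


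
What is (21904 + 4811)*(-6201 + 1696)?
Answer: -120351075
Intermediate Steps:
(21904 + 4811)*(-6201 + 1696) = 26715*(-4505) = -120351075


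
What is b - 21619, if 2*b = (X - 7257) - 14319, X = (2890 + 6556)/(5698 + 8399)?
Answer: -456836756/14097 ≈ -32407.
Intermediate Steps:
X = 9446/14097 ≈ 0.67007
b = -152073713/14097 (b = ((9446/14097 - 7257) - 14319)/2 = (-102292483/14097 - 14319)/2 = (½)*(-304147426/14097) = -152073713/14097 ≈ -10788.)
b - 21619 = -152073713/14097 - 21619 = -456836756/14097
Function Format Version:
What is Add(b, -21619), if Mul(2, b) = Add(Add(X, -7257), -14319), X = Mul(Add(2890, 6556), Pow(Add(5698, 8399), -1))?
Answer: Rational(-456836756, 14097) ≈ -32407.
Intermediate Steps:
X = Rational(9446, 14097) (X = Mul(9446, Pow(14097, -1)) = Mul(9446, Rational(1, 14097)) = Rational(9446, 14097) ≈ 0.67007)
b = Rational(-152073713, 14097) (b = Mul(Rational(1, 2), Add(Add(Rational(9446, 14097), -7257), -14319)) = Mul(Rational(1, 2), Add(Rational(-102292483, 14097), -14319)) = Mul(Rational(1, 2), Rational(-304147426, 14097)) = Rational(-152073713, 14097) ≈ -10788.)
Add(b, -21619) = Add(Rational(-152073713, 14097), -21619) = Rational(-456836756, 14097)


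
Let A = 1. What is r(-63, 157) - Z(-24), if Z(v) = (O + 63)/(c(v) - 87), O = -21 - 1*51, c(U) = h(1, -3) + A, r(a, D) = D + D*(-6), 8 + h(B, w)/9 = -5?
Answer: -159364/203 ≈ -785.04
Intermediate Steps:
h(B, w) = -117 (h(B, w) = -72 + 9*(-5) = -72 - 45 = -117)
r(a, D) = -5*D (r(a, D) = D - 6*D = -5*D)
c(U) = -116 (c(U) = -117 + 1 = -116)
O = -72 (O = -21 - 51 = -72)
Z(v) = 9/203 (Z(v) = (-72 + 63)/(-116 - 87) = -9/(-203) = -9*(-1/203) = 9/203)
r(-63, 157) - Z(-24) = -5*157 - 1*9/203 = -785 - 9/203 = -159364/203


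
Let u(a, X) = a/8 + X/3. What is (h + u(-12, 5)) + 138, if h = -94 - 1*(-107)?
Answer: 907/6 ≈ 151.17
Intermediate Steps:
u(a, X) = X/3 + a/8 (u(a, X) = a*(1/8) + X*(1/3) = a/8 + X/3 = X/3 + a/8)
h = 13 (h = -94 + 107 = 13)
(h + u(-12, 5)) + 138 = (13 + ((1/3)*5 + (1/8)*(-12))) + 138 = (13 + (5/3 - 3/2)) + 138 = (13 + 1/6) + 138 = 79/6 + 138 = 907/6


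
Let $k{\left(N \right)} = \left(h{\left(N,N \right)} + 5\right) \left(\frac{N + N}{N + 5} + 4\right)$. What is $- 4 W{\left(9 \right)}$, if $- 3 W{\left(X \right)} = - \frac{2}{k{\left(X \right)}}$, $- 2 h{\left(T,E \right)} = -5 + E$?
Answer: $- \frac{56}{333} \approx -0.16817$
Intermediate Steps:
$h{\left(T,E \right)} = \frac{5}{2} - \frac{E}{2}$ ($h{\left(T,E \right)} = - \frac{-5 + E}{2} = \frac{5}{2} - \frac{E}{2}$)
$k{\left(N \right)} = \left(4 + \frac{2 N}{5 + N}\right) \left(\frac{15}{2} - \frac{N}{2}\right)$ ($k{\left(N \right)} = \left(\left(\frac{5}{2} - \frac{N}{2}\right) + 5\right) \left(\frac{N + N}{N + 5} + 4\right) = \left(\frac{15}{2} - \frac{N}{2}\right) \left(\frac{2 N}{5 + N} + 4\right) = \left(\frac{15}{2} - \frac{N}{2}\right) \left(4 + \frac{2 N}{5 + N}\right) = \left(4 + \frac{2 N}{5 + N}\right) \left(\frac{15}{2} - \frac{N}{2}\right)$)
$W{\left(X \right)} = \frac{2 \left(5 + X\right)}{3 \left(150 - 3 X^{2} + 35 X\right)}$ ($W{\left(X \right)} = - \frac{\left(-2\right) \frac{1}{\frac{1}{5 + X} \left(150 - 3 X^{2} + 35 X\right)}}{3} = - \frac{\left(-2\right) \frac{5 + X}{150 - 3 X^{2} + 35 X}}{3} = - \frac{\left(-2\right) \frac{1}{150 - 3 X^{2} + 35 X} \left(5 + X\right)}{3} = \frac{2 \left(5 + X\right)}{3 \left(150 - 3 X^{2} + 35 X\right)}$)
$- 4 W{\left(9 \right)} = - 4 \frac{2 \left(-5 - 9\right)}{3 \left(-150 - 315 + 3 \cdot 9^{2}\right)} = - 4 \frac{2 \left(-5 - 9\right)}{3 \left(-150 - 315 + 3 \cdot 81\right)} = - 4 \cdot \frac{2}{3} \frac{1}{-150 - 315 + 243} \left(-14\right) = - 4 \cdot \frac{2}{3} \frac{1}{-222} \left(-14\right) = - 4 \cdot \frac{2}{3} \left(- \frac{1}{222}\right) \left(-14\right) = \left(-4\right) \frac{14}{333} = - \frac{56}{333}$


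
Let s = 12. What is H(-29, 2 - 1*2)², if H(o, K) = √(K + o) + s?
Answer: (12 + I*√29)² ≈ 115.0 + 129.24*I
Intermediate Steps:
H(o, K) = 12 + √(K + o) (H(o, K) = √(K + o) + 12 = 12 + √(K + o))
H(-29, 2 - 1*2)² = (12 + √((2 - 1*2) - 29))² = (12 + √((2 - 2) - 29))² = (12 + √(0 - 29))² = (12 + √(-29))² = (12 + I*√29)²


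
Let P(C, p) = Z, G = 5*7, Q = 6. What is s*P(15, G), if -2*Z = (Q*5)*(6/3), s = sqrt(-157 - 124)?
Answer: -30*I*sqrt(281) ≈ -502.89*I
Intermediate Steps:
s = I*sqrt(281) (s = sqrt(-281) = I*sqrt(281) ≈ 16.763*I)
G = 35
Z = -30 (Z = -6*5*6/3/2 = -15*6*(1/3) = -15*2 = -1/2*60 = -30)
P(C, p) = -30
s*P(15, G) = (I*sqrt(281))*(-30) = -30*I*sqrt(281)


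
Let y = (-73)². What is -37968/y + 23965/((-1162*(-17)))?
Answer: -622310387/105269066 ≈ -5.9116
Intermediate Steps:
y = 5329
-37968/y + 23965/((-1162*(-17))) = -37968/5329 + 23965/((-1162*(-17))) = -37968*1/5329 + 23965/19754 = -37968/5329 + 23965*(1/19754) = -37968/5329 + 23965/19754 = -622310387/105269066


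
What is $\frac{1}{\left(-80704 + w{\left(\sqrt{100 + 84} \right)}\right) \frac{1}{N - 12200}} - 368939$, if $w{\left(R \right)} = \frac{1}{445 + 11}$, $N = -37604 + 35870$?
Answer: $- \frac{13577326270693}{36801023} \approx -3.6894 \cdot 10^{5}$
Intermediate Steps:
$N = -1734$
$w{\left(R \right)} = \frac{1}{456}$
$\frac{1}{\left(-80704 + w{\left(\sqrt{100 + 84} \right)}\right) \frac{1}{N - 12200}} - 368939 = \frac{1}{\left(-80704 + \frac{1}{456}\right) \frac{1}{-1734 - 12200}} - 368939 = \frac{1}{\left(- \frac{36801023}{456}\right) \frac{1}{-13934}} - 368939 = \frac{1}{\left(- \frac{36801023}{456}\right) \left(- \frac{1}{13934}\right)} - 368939 = \frac{1}{\frac{36801023}{6353904}} - 368939 = \frac{6353904}{36801023} - 368939 = - \frac{13577326270693}{36801023}$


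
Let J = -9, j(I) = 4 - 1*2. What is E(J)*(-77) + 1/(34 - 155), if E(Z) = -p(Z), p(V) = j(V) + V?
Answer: -65220/121 ≈ -539.01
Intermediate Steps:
j(I) = 2 (j(I) = 4 - 2 = 2)
p(V) = 2 + V
E(Z) = -2 - Z (E(Z) = -(2 + Z) = -2 - Z)
E(J)*(-77) + 1/(34 - 155) = (-2 - 1*(-9))*(-77) + 1/(34 - 155) = (-2 + 9)*(-77) + 1/(-121) = 7*(-77) - 1/121 = -539 - 1/121 = -65220/121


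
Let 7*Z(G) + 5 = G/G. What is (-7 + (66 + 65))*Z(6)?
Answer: -496/7 ≈ -70.857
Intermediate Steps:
Z(G) = -4/7 (Z(G) = -5/7 + (G/G)/7 = -5/7 + (1/7)*1 = -5/7 + 1/7 = -4/7)
(-7 + (66 + 65))*Z(6) = (-7 + (66 + 65))*(-4/7) = (-7 + 131)*(-4/7) = 124*(-4/7) = -496/7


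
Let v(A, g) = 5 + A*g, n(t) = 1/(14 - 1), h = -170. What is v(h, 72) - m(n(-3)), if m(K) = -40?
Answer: -12195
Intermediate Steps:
n(t) = 1/13
v(h, 72) - m(n(-3)) = (5 - 170*72) - 1*(-40) = (5 - 12240) + 40 = -12235 + 40 = -12195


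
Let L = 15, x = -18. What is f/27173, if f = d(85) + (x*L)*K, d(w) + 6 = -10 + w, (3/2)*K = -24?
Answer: 4389/27173 ≈ 0.16152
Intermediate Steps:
K = -16 (K = (⅔)*(-24) = -16)
d(w) = -16 + w (d(w) = -6 + (-10 + w) = -16 + w)
f = 4389 (f = (-16 + 85) - 18*15*(-16) = 69 - 270*(-16) = 69 + 4320 = 4389)
f/27173 = 4389/27173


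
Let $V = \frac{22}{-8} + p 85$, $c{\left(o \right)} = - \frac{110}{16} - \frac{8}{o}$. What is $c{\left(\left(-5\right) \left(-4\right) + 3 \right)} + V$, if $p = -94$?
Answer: $- \frac{1471995}{184} \approx -8000.0$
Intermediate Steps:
$c{\left(o \right)} = - \frac{55}{8} - \frac{8}{o}$ ($c{\left(o \right)} = \left(-110\right) \frac{1}{16} - \frac{8}{o} = - \frac{55}{8} - \frac{8}{o}$)
$V = - \frac{31971}{4}$ ($V = \frac{22}{-8} - 7990 = 22 \left(- \frac{1}{8}\right) - 7990 = - \frac{11}{4} - 7990 = - \frac{31971}{4} \approx -7992.8$)
$c{\left(\left(-5\right) \left(-4\right) + 3 \right)} + V = \left(- \frac{55}{8} - \frac{8}{\left(-5\right) \left(-4\right) + 3}\right) - \frac{31971}{4} = \left(- \frac{55}{8} - \frac{8}{20 + 3}\right) - \frac{31971}{4} = \left(- \frac{55}{8} - \frac{8}{23}\right) - \frac{31971}{4} = - \frac{1329}{184} - \frac{31971}{4} = - \frac{1471995}{184}$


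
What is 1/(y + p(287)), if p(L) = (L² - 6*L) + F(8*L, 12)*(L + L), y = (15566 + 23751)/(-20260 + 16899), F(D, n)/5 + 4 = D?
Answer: 3361/22379807690 ≈ 1.5018e-7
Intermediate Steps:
F(D, n) = -20 + 5*D
y = -39317/3361 (y = 39317/(-3361) = 39317*(-1/3361) = -39317/3361 ≈ -11.698)
p(L) = L² - 6*L + 2*L*(-20 + 40*L) (p(L) = (L² - 6*L) + (-20 + 5*(8*L))*(L + L) = (L² - 6*L) + (-20 + 40*L)*(2*L) = (L² - 6*L) + 2*L*(-20 + 40*L) = L² - 6*L + 2*L*(-20 + 40*L))
1/(y + p(287)) = 1/(-39317/3361 + 287*(-46 + 81*287)) = 1/(-39317/3361 + 287*(-46 + 23247)) = 1/(-39317/3361 + 287*23201) = 1/(-39317/3361 + 6658687) = 1/(22379807690/3361) = 3361/22379807690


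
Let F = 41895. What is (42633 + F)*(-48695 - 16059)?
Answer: -5473526112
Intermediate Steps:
(42633 + F)*(-48695 - 16059) = (42633 + 41895)*(-48695 - 16059) = 84528*(-64754) = -5473526112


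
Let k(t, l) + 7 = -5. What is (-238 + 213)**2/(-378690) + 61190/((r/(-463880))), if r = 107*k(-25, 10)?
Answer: 59716924581475/2701322 ≈ 2.2107e+7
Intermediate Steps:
k(t, l) = -12 (k(t, l) = -7 - 5 = -12)
r = -1284 (r = 107*(-12) = -1284)
(-238 + 213)**2/(-378690) + 61190/((r/(-463880))) = (-238 + 213)**2/(-378690) + 61190/((-1284/(-463880))) = (-25)**2*(-1/378690) + 61190/((-1284*(-1/463880))) = 625*(-1/378690) + 61190/(321/115970) = -125/75738 + 61190*(115970/321) = -125/75738 + 7096204300/321 = 59716924581475/2701322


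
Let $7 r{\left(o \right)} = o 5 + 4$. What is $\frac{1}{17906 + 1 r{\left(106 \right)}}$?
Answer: $\frac{7}{125876} \approx 5.561 \cdot 10^{-5}$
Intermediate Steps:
$r{\left(o \right)} = \frac{4}{7} + \frac{5 o}{7}$ ($r{\left(o \right)} = \frac{o 5 + 4}{7} = \frac{5 o + 4}{7} = \frac{4 + 5 o}{7} = \frac{4}{7} + \frac{5 o}{7}$)
$\frac{1}{17906 + 1 r{\left(106 \right)}} = \frac{1}{17906 + 1 \left(\frac{4}{7} + \frac{5}{7} \cdot 106\right)} = \frac{1}{17906 + 1 \left(\frac{4}{7} + \frac{530}{7}\right)} = \frac{1}{17906 + 1 \cdot \frac{534}{7}} = \frac{1}{17906 + \frac{534}{7}} = \frac{1}{\frac{125876}{7}} = \frac{7}{125876}$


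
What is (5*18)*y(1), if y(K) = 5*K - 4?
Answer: 90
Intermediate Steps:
y(K) = -4 + 5*K
(5*18)*y(1) = (5*18)*(-4 + 5*1) = 90*(-4 + 5) = 90*1 = 90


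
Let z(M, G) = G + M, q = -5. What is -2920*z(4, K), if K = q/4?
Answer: -8030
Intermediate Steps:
K = -5/4 ≈ -1.2500
-2920*z(4, K) = -2920*(-5/4 + 4) = -2920*11/4 = -8030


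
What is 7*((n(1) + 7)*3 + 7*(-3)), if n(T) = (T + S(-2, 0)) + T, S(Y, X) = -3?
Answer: -21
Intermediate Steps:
n(T) = -3 + 2*T (n(T) = (T - 3) + T = (-3 + T) + T = -3 + 2*T)
7*((n(1) + 7)*3 + 7*(-3)) = 7*(((-3 + 2*1) + 7)*3 + 7*(-3)) = 7*(((-3 + 2) + 7)*3 - 21) = 7*((-1 + 7)*3 - 21) = 7*(6*3 - 21) = 7*(18 - 21) = 7*(-3) = -21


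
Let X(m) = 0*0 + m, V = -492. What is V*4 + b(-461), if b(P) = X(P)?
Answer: -2429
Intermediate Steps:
X(m) = m (X(m) = 0 + m = m)
b(P) = P
V*4 + b(-461) = -492*4 - 461 = -1968 - 461 = -2429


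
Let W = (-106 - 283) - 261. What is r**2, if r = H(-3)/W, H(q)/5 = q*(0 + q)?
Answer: 81/16900 ≈ 0.0047929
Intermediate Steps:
W = -650 (W = -389 - 261 = -650)
H(q) = 5*q**2 (H(q) = 5*(q*(0 + q)) = 5*(q*q) = 5*q**2)
r = -9/130 (r = (5*(-3)**2)/(-650) = (5*9)*(-1/650) = 45*(-1/650) = -9/130 ≈ -0.069231)
r**2 = (-9/130)**2 = 81/16900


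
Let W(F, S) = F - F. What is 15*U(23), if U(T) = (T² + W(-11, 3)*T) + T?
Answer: 8280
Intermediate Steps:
W(F, S) = 0
U(T) = T + T² (U(T) = (T² + 0*T) + T = (T² + 0) + T = T² + T = T + T²)
15*U(23) = 15*(23*(1 + 23)) = 15*(23*24) = 15*552 = 8280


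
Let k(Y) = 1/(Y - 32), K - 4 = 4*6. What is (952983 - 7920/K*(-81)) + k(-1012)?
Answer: 7131836477/7308 ≈ 9.7589e+5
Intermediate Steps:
K = 28 (K = 4 + 4*6 = 4 + 24 = 28)
k(Y) = 1/(-32 + Y)
(952983 - 7920/K*(-81)) + k(-1012) = (952983 - 7920/28*(-81)) + 1/(-32 - 1012) = (952983 - 7920/28*(-81)) + 1/(-1044) = (952983 - 90*22/7*(-81)) - 1/1044 = (952983 - 1980/7*(-81)) - 1/1044 = (952983 + 160380/7) - 1/1044 = 6831261/7 - 1/1044 = 7131836477/7308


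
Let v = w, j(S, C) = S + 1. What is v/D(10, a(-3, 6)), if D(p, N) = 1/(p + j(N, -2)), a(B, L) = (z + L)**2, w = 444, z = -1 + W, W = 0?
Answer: 15984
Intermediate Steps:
j(S, C) = 1 + S
z = -1 (z = -1 + 0 = -1)
a(B, L) = (-1 + L)**2
D(p, N) = 1/(1 + N + p) (D(p, N) = 1/(p + (1 + N)) = 1/(1 + N + p))
v = 444
v/D(10, a(-3, 6)) = 444/(1/(1 + (-1 + 6)**2 + 10)) = 444/(1/(1 + 5**2 + 10)) = 444/(1/(1 + 25 + 10)) = 444/(1/36) = 444*36 = 15984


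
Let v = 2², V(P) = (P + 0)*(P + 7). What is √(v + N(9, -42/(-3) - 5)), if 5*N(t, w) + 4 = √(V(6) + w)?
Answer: √(80 + 5*√87)/5 ≈ 2.2507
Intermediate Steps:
V(P) = P*(7 + P)
v = 4
N(t, w) = -⅘ + √(78 + w)/5 (N(t, w) = -⅘ + √(6*(7 + 6) + w)/5 = -⅘ + √(6*13 + w)/5 = -⅘ + √(78 + w)/5)
√(v + N(9, -42/(-3) - 5)) = √(4 + (-⅘ + √(78 + (-42/(-3) - 5))/5)) = √(4 + (-⅘ + √(78 + (-42*(-1)/3 - 5))/5)) = √(4 + (-⅘ + √(78 + (-6*(-7/3) - 5))/5)) = √(4 + (-⅘ + √(78 + (14 - 5))/5)) = √(4 + (-⅘ + √(78 + 9)/5)) = √(4 + (-⅘ + √87/5)) = √(16/5 + √87/5)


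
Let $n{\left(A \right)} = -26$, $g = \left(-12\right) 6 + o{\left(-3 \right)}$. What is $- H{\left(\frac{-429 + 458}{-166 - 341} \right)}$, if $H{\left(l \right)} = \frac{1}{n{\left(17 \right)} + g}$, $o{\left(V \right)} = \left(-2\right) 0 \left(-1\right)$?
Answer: $\frac{1}{98} \approx 0.010204$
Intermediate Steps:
$o{\left(V \right)} = 0$ ($o{\left(V \right)} = 0 \left(-1\right) = 0$)
$g = -72$ ($g = \left(-12\right) 6 + 0 = -72 + 0 = -72$)
$H{\left(l \right)} = - \frac{1}{98}$ ($H{\left(l \right)} = \frac{1}{-26 - 72} = \frac{1}{-98} = - \frac{1}{98}$)
$- H{\left(\frac{-429 + 458}{-166 - 341} \right)} = \left(-1\right) \left(- \frac{1}{98}\right) = \frac{1}{98}$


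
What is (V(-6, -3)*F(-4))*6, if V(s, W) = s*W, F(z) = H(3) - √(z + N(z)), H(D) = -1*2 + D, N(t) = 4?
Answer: 108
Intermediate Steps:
H(D) = -2 + D
F(z) = 1 - √(4 + z) (F(z) = (-2 + 3) - √(z + 4) = 1 - √(4 + z))
V(s, W) = W*s
(V(-6, -3)*F(-4))*6 = ((-3*(-6))*(1 - √(4 - 4)))*6 = (18*(1 - √0))*6 = (18*(1 - 1*0))*6 = (18*(1 + 0))*6 = (18*1)*6 = 18*6 = 108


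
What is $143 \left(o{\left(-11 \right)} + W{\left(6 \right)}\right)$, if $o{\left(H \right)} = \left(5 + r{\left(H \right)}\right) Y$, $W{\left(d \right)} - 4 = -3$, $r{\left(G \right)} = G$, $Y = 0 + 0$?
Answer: $143$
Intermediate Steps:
$Y = 0$
$W{\left(d \right)} = 1$ ($W{\left(d \right)} = 4 - 3 = 1$)
$o{\left(H \right)} = 0$ ($o{\left(H \right)} = \left(5 + H\right) 0 = 0$)
$143 \left(o{\left(-11 \right)} + W{\left(6 \right)}\right) = 143 \left(0 + 1\right) = 143 \cdot 1 = 143$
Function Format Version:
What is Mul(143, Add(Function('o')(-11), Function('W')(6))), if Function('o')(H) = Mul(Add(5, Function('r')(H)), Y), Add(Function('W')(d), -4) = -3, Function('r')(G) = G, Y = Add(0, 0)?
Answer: 143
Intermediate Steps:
Y = 0
Function('W')(d) = 1 (Function('W')(d) = Add(4, -3) = 1)
Function('o')(H) = 0 (Function('o')(H) = Mul(Add(5, H), 0) = 0)
Mul(143, Add(Function('o')(-11), Function('W')(6))) = Mul(143, Add(0, 1)) = Mul(143, 1) = 143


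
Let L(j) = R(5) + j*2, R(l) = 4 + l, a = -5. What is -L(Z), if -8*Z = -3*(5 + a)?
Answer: -9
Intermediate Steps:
Z = 0 (Z = -(-3)*(5 - 5)/8 = -(-3)*0/8 = -⅛*0 = 0)
L(j) = 9 + 2*j (L(j) = (4 + 5) + j*2 = 9 + 2*j)
-L(Z) = -(9 + 2*0) = -(9 + 0) = -1*9 = -9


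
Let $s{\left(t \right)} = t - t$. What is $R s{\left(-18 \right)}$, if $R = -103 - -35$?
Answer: $0$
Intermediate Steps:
$R = -68$ ($R = -103 + 35 = -68$)
$s{\left(t \right)} = 0$
$R s{\left(-18 \right)} = \left(-68\right) 0 = 0$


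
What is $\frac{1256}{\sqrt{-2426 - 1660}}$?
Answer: $- \frac{628 i \sqrt{454}}{681} \approx - 19.649 i$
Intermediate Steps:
$\frac{1256}{\sqrt{-2426 - 1660}} = \frac{1256}{\sqrt{-4086}} = \frac{1256}{3 i \sqrt{454}} = 1256 \left(- \frac{i \sqrt{454}}{1362}\right) = - \frac{628 i \sqrt{454}}{681}$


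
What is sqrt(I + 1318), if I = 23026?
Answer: 2*sqrt(6086) ≈ 156.03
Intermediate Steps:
sqrt(I + 1318) = sqrt(23026 + 1318) = sqrt(24344) = 2*sqrt(6086)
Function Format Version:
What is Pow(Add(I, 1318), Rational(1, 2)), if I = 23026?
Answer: Mul(2, Pow(6086, Rational(1, 2))) ≈ 156.03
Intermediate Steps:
Pow(Add(I, 1318), Rational(1, 2)) = Pow(Add(23026, 1318), Rational(1, 2)) = Pow(24344, Rational(1, 2)) = Mul(2, Pow(6086, Rational(1, 2)))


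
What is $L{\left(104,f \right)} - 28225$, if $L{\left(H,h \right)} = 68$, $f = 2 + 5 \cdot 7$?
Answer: $-28157$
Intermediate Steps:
$f = 37$ ($f = 2 + 35 = 37$)
$L{\left(104,f \right)} - 28225 = 68 - 28225 = -28157$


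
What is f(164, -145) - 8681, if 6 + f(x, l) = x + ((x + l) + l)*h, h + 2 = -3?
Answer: -7893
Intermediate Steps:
h = -5 (h = -2 - 3 = -5)
f(x, l) = -6 - 10*l - 4*x (f(x, l) = -6 + (x + ((x + l) + l)*(-5)) = -6 + (x + ((l + x) + l)*(-5)) = -6 + (x + (x + 2*l)*(-5)) = -6 + (x + (-10*l - 5*x)) = -6 + (-10*l - 4*x) = -6 - 10*l - 4*x)
f(164, -145) - 8681 = (-6 - 10*(-145) - 4*164) - 8681 = (-6 + 1450 - 656) - 8681 = 788 - 8681 = -7893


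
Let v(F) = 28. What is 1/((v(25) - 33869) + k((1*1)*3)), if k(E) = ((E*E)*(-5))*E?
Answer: -1/33976 ≈ -2.9433e-5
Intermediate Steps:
k(E) = -5*E³ (k(E) = (E²*(-5))*E = (-5*E²)*E = -5*E³)
1/((v(25) - 33869) + k((1*1)*3)) = 1/((28 - 33869) - 5*((1*1)*3)³) = 1/(-33841 - 5*(1*3)³) = 1/(-33841 - 5*3³) = 1/(-33841 - 5*27) = 1/(-33841 - 135) = 1/(-33976) = -1/33976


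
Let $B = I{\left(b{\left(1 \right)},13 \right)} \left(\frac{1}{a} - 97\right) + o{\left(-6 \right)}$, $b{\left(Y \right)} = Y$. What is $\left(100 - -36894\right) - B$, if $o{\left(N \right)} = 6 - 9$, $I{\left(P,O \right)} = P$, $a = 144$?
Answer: $\frac{5341535}{144} \approx 37094.0$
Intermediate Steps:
$o{\left(N \right)} = -3$ ($o{\left(N \right)} = 6 - 9 = -3$)
$B = - \frac{14399}{144}$ ($B = 1 \left(\frac{1}{144} - 97\right) - 3 = 1 \left(- \frac{13967}{144}\right) - 3 = - \frac{13967}{144} - 3 = - \frac{14399}{144} \approx -99.993$)
$\left(100 - -36894\right) - B = \left(100 - -36894\right) - - \frac{14399}{144} = \left(100 + 36894\right) + \frac{14399}{144} = 36994 + \frac{14399}{144} = \frac{5341535}{144}$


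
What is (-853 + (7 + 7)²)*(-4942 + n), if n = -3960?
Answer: 5848614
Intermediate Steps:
(-853 + (7 + 7)²)*(-4942 + n) = (-853 + (7 + 7)²)*(-4942 - 3960) = (-853 + 14²)*(-8902) = (-853 + 196)*(-8902) = -657*(-8902) = 5848614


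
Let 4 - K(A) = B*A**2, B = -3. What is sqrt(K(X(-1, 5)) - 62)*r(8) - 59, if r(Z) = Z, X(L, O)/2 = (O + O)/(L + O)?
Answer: -59 + 8*sqrt(17) ≈ -26.015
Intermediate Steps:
X(L, O) = 4*O/(L + O) (X(L, O) = 2*((O + O)/(L + O)) = 2*((2*O)/(L + O)) = 2*(2*O/(L + O)) = 4*O/(L + O))
K(A) = 4 + 3*A**2 (K(A) = 4 - (-3)*A**2 = 4 + 3*A**2)
sqrt(K(X(-1, 5)) - 62)*r(8) - 59 = sqrt((4 + 3*(4*5/(-1 + 5))**2) - 62)*8 - 59 = sqrt((4 + 3*(4*5/4)**2) - 62)*8 - 59 = sqrt((4 + 3*(4*5*(1/4))**2) - 62)*8 - 59 = sqrt((4 + 3*5**2) - 62)*8 - 59 = sqrt((4 + 3*25) - 62)*8 - 59 = sqrt((4 + 75) - 62)*8 - 59 = sqrt(79 - 62)*8 - 59 = sqrt(17)*8 - 59 = 8*sqrt(17) - 59 = -59 + 8*sqrt(17)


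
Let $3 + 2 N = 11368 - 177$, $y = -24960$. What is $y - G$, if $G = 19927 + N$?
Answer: $-50481$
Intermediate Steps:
$N = 5594$ ($N = - \frac{3}{2} + \frac{11368 - 177}{2} = - \frac{3}{2} + \frac{1}{2} \cdot 11191 = - \frac{3}{2} + \frac{11191}{2} = 5594$)
$G = 25521$ ($G = 19927 + 5594 = 25521$)
$y - G = -24960 - 25521 = -50481$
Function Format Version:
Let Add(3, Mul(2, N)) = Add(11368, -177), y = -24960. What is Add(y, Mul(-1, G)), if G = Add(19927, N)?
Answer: -50481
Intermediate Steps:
N = 5594 (N = Add(Rational(-3, 2), Mul(Rational(1, 2), Add(11368, -177))) = Add(Rational(-3, 2), Mul(Rational(1, 2), 11191)) = Add(Rational(-3, 2), Rational(11191, 2)) = 5594)
G = 25521 (G = Add(19927, 5594) = 25521)
Add(y, Mul(-1, G)) = Add(-24960, Mul(-1, 25521)) = Add(-24960, -25521) = -50481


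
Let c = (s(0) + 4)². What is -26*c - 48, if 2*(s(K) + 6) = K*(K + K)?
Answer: -152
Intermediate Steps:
s(K) = -6 + K² (s(K) = -6 + (K*(K + K))/2 = -6 + (K*(2*K))/2 = -6 + (2*K²)/2 = -6 + K²)
c = 4 (c = ((-6 + 0²) + 4)² = ((-6 + 0) + 4)² = (-6 + 4)² = (-2)² = 4)
-26*c - 48 = -26*4 - 48 = -104 - 48 = -152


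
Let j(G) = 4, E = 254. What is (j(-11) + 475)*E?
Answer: 121666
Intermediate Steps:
(j(-11) + 475)*E = (4 + 475)*254 = 479*254 = 121666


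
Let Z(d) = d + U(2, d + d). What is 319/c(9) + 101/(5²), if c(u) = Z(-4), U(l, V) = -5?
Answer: -7066/225 ≈ -31.404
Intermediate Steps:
Z(d) = -5 + d (Z(d) = d - 5 = -5 + d)
c(u) = -9 (c(u) = -5 - 4 = -9)
319/c(9) + 101/(5²) = 319/(-9) + 101/(5²) = 319*(-⅑) + 101/25 = -319/9 + 101*(1/25) = -319/9 + 101/25 = -7066/225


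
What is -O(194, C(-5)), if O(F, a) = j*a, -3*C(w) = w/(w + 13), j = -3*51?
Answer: 255/8 ≈ 31.875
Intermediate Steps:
j = -153
C(w) = -w/(3*(13 + w)) (C(w) = -w/(3*(w + 13)) = -w/(3*(13 + w)))
O(F, a) = -153*a
-O(194, C(-5)) = -(-153)*(-1*(-5)/(39 + 3*(-5))) = -(-153)*(-1*(-5)/(39 - 15)) = -(-153)*(-1*(-5)/24) = -(-153)*(-1*(-5)*1/24) = -(-153)*5/24 = -1*(-255/8) = 255/8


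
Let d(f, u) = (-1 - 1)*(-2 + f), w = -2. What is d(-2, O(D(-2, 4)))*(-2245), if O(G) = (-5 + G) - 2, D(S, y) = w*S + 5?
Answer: -17960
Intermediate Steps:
D(S, y) = 5 - 2*S (D(S, y) = -2*S + 5 = 5 - 2*S)
O(G) = -7 + G
d(f, u) = 4 - 2*f (d(f, u) = -2*(-2 + f) = 4 - 2*f)
d(-2, O(D(-2, 4)))*(-2245) = (4 - 2*(-2))*(-2245) = (4 + 4)*(-2245) = 8*(-2245) = -17960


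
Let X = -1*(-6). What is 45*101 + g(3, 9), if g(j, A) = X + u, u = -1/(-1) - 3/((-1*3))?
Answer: 4553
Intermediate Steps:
u = 2 (u = -1*(-1) - 3/(-3) = 1 - 3*(-⅓) = 1 + 1 = 2)
X = 6
g(j, A) = 8 (g(j, A) = 6 + 2 = 8)
45*101 + g(3, 9) = 45*101 + 8 = 4545 + 8 = 4553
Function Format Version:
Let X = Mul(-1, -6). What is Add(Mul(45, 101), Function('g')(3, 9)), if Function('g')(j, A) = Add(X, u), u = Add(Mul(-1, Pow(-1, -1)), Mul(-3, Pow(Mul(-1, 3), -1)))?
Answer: 4553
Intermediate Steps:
u = 2 (u = Add(Mul(-1, -1), Mul(-3, Pow(-3, -1))) = Add(1, Mul(-3, Rational(-1, 3))) = Add(1, 1) = 2)
X = 6
Function('g')(j, A) = 8 (Function('g')(j, A) = Add(6, 2) = 8)
Add(Mul(45, 101), Function('g')(3, 9)) = Add(Mul(45, 101), 8) = Add(4545, 8) = 4553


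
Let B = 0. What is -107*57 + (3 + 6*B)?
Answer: -6096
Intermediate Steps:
-107*57 + (3 + 6*B) = -107*57 + (3 + 6*0) = -6099 + (3 + 0) = -6099 + 3 = -6096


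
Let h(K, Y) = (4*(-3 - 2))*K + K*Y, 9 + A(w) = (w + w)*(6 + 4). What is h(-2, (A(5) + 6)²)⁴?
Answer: 124336128053264656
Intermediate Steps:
A(w) = -9 + 20*w (A(w) = -9 + (w + w)*(6 + 4) = -9 + (2*w)*10 = -9 + 20*w)
h(K, Y) = -20*K + K*Y (h(K, Y) = (4*(-5))*K + K*Y = -20*K + K*Y)
h(-2, (A(5) + 6)²)⁴ = (-2*(-20 + ((-9 + 20*5) + 6)²))⁴ = (-2*(-20 + ((-9 + 100) + 6)²))⁴ = (-2*(-20 + (91 + 6)²))⁴ = (-2*(-20 + 97²))⁴ = (-2*(-20 + 9409))⁴ = (-2*9389)⁴ = (-18778)⁴ = 124336128053264656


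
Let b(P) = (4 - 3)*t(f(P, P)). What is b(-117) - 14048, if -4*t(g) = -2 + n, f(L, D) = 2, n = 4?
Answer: -28097/2 ≈ -14049.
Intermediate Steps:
t(g) = -1/2 (t(g) = -(-2 + 4)/4 = -1/4*2 = -1/2)
b(P) = -1/2 (b(P) = (4 - 3)*(-1/2) = 1*(-1/2) = -1/2)
b(-117) - 14048 = -1/2 - 14048 = -28097/2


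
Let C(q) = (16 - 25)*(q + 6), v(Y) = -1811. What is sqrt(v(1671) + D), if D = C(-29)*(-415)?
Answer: 2*I*sqrt(21929) ≈ 296.17*I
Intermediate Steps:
C(q) = -54 - 9*q (C(q) = -9*(6 + q) = -54 - 9*q)
D = -85905 (D = (-54 - 9*(-29))*(-415) = (-54 + 261)*(-415) = 207*(-415) = -85905)
sqrt(v(1671) + D) = sqrt(-1811 - 85905) = sqrt(-87716) = 2*I*sqrt(21929)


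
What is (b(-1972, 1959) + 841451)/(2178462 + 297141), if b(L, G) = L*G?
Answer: -3021697/2475603 ≈ -1.2206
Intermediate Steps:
b(L, G) = G*L
(b(-1972, 1959) + 841451)/(2178462 + 297141) = (1959*(-1972) + 841451)/(2178462 + 297141) = (-3863148 + 841451)/2475603 = -3021697*1/2475603 = -3021697/2475603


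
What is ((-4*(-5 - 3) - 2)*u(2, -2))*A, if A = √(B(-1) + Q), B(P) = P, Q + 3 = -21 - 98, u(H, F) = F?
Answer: -60*I*√123 ≈ -665.43*I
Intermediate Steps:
Q = -122 (Q = -3 + (-21 - 98) = -3 - 119 = -122)
A = I*√123 (A = √(-1 - 122) = √(-123) = I*√123 ≈ 11.091*I)
((-4*(-5 - 3) - 2)*u(2, -2))*A = ((-4*(-5 - 3) - 2)*(-2))*(I*√123) = ((-4*(-8) - 2)*(-2))*(I*√123) = ((32 - 2)*(-2))*(I*√123) = (30*(-2))*(I*√123) = -60*I*√123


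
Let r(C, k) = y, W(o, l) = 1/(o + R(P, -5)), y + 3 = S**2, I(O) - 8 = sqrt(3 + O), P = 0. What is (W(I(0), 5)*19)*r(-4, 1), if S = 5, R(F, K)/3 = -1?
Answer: 95 - 19*sqrt(3) ≈ 62.091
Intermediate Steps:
R(F, K) = -3 (R(F, K) = 3*(-1) = -3)
I(O) = 8 + sqrt(3 + O)
y = 22 (y = -3 + 5**2 = -3 + 25 = 22)
W(o, l) = 1/(-3 + o) (W(o, l) = 1/(o - 3) = 1/(-3 + o))
r(C, k) = 22
(W(I(0), 5)*19)*r(-4, 1) = (19/(-3 + (8 + sqrt(3 + 0))))*22 = (19/(-3 + (8 + sqrt(3))))*22 = (19/(5 + sqrt(3)))*22 = 418/(5 + sqrt(3))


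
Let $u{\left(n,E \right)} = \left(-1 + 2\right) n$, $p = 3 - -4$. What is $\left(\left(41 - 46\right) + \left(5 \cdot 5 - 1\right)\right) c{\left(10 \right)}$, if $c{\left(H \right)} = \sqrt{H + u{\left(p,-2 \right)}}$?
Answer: $19 \sqrt{17} \approx 78.339$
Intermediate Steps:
$p = 7$ ($p = 3 + 4 = 7$)
$u{\left(n,E \right)} = n$ ($u{\left(n,E \right)} = 1 n = n$)
$c{\left(H \right)} = \sqrt{7 + H}$ ($c{\left(H \right)} = \sqrt{H + 7} = \sqrt{7 + H}$)
$\left(\left(41 - 46\right) + \left(5 \cdot 5 - 1\right)\right) c{\left(10 \right)} = \left(\left(41 - 46\right) + \left(5 \cdot 5 - 1\right)\right) \sqrt{7 + 10} = \left(-5 + \left(25 - 1\right)\right) \sqrt{17} = \left(-5 + 24\right) \sqrt{17} = 19 \sqrt{17}$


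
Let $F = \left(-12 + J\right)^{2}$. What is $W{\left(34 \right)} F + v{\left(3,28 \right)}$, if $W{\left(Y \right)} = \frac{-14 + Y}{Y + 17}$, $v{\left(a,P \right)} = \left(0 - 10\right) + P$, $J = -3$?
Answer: $\frac{1806}{17} \approx 106.24$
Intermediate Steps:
$v{\left(a,P \right)} = -10 + P$
$W{\left(Y \right)} = \frac{-14 + Y}{17 + Y}$
$F = 225$ ($F = \left(-12 - 3\right)^{2} = \left(-15\right)^{2} = 225$)
$W{\left(34 \right)} F + v{\left(3,28 \right)} = \frac{-14 + 34}{17 + 34} \cdot 225 + \left(-10 + 28\right) = \frac{1}{51} \cdot 20 \cdot 225 + 18 = \frac{20}{51} \cdot 225 + 18 = \frac{1500}{17} + 18 = \frac{1806}{17}$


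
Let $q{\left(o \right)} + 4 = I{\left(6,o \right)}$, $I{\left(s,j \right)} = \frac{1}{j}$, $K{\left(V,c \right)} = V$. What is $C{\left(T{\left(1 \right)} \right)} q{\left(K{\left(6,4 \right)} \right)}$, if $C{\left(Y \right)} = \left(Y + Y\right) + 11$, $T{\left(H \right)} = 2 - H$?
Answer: $- \frac{299}{6} \approx -49.833$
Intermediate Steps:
$C{\left(Y \right)} = 11 + 2 Y$ ($C{\left(Y \right)} = 2 Y + 11 = 11 + 2 Y$)
$q{\left(o \right)} = -4 + \frac{1}{o}$
$C{\left(T{\left(1 \right)} \right)} q{\left(K{\left(6,4 \right)} \right)} = \left(11 + 2 \left(2 - 1\right)\right) \left(-4 + \frac{1}{6}\right) = \left(11 + 2 \cdot 1\right) \left(- \frac{23}{6}\right) = \left(11 + 2\right) \left(- \frac{23}{6}\right) = 13 \left(- \frac{23}{6}\right) = - \frac{299}{6}$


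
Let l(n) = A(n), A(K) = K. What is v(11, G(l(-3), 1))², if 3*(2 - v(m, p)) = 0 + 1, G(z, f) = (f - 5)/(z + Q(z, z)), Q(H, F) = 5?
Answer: 25/9 ≈ 2.7778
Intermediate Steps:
l(n) = n
G(z, f) = (-5 + f)/(5 + z) (G(z, f) = (f - 5)/(z + 5) = (-5 + f)/(5 + z))
v(m, p) = 5/3 (v(m, p) = 2 - (0 + 1)/3 = 2 - ⅓*1 = 2 - ⅓ = 5/3)
v(11, G(l(-3), 1))² = (5/3)² = 25/9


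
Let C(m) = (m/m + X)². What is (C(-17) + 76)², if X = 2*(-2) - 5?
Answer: 19600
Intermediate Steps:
X = -9 (X = -4 - 5 = -9)
C(m) = 64 (C(m) = (m/m - 9)² = (1 - 9)² = (-8)² = 64)
(C(-17) + 76)² = (64 + 76)² = 140² = 19600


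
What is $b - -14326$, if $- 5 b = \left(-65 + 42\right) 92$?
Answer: $\frac{73746}{5} \approx 14749.0$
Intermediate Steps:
$b = \frac{2116}{5}$ ($b = - \frac{\left(-65 + 42\right) 92}{5} = - \frac{\left(-23\right) 92}{5} = \left(- \frac{1}{5}\right) \left(-2116\right) = \frac{2116}{5} \approx 423.2$)
$b - -14326 = \frac{2116}{5} - -14326 = \frac{2116}{5} + 14326 = \frac{73746}{5}$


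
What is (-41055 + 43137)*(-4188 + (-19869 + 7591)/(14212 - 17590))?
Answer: -4904770742/563 ≈ -8.7118e+6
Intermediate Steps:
(-41055 + 43137)*(-4188 + (-19869 + 7591)/(14212 - 17590)) = 2082*(-4188 - 12278/(-3378)) = 2082*(-4188 - 12278*(-1/3378)) = 2082*(-4188 + 6139/1689) = 2082*(-7067393/1689) = -4904770742/563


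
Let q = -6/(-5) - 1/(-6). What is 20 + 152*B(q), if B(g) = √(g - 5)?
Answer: 20 + 76*I*√3270/15 ≈ 20.0 + 289.73*I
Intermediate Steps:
q = 41/30 (q = -6*(-⅕) - 1*(-⅙) = 6/5 + ⅙ = 41/30 ≈ 1.3667)
B(g) = √(-5 + g)
20 + 152*B(q) = 20 + 152*√(-5 + 41/30) = 20 + 152*√(-109/30) = 20 + 152*(I*√3270/30) = 20 + 76*I*√3270/15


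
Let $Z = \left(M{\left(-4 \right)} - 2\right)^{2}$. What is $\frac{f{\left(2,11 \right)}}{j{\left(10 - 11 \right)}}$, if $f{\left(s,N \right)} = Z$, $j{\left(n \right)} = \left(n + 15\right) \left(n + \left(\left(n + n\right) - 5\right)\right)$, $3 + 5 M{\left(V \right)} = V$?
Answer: $- \frac{289}{2800} \approx -0.10321$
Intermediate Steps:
$M{\left(V \right)} = - \frac{3}{5} + \frac{V}{5}$
$j{\left(n \right)} = \left(-5 + 3 n\right) \left(15 + n\right)$ ($j{\left(n \right)} = \left(15 + n\right) \left(n + \left(2 n - 5\right)\right) = \left(15 + n\right) \left(n + \left(-5 + 2 n\right)\right) = \left(15 + n\right) \left(-5 + 3 n\right) = \left(-5 + 3 n\right) \left(15 + n\right)$)
$Z = \frac{289}{25}$ ($Z = \left(\left(- \frac{3}{5} + \frac{1}{5} \left(-4\right)\right) - 2\right)^{2} = \left(\left(- \frac{3}{5} - \frac{4}{5}\right) - 2\right)^{2} = \left(- \frac{7}{5} - 2\right)^{2} = \left(- \frac{17}{5}\right)^{2} = \frac{289}{25} \approx 11.56$)
$f{\left(s,N \right)} = \frac{289}{25}$
$\frac{f{\left(2,11 \right)}}{j{\left(10 - 11 \right)}} = \frac{289}{25 \left(-75 + 3 \left(10 - 11\right)^{2} + 40 \left(10 - 11\right)\right)} = \frac{289}{25 \left(-75 + 3 \left(-1\right)^{2} + 40 \left(-1\right)\right)} = \frac{289}{25 \left(-75 + 3 \cdot 1 - 40\right)} = \frac{289}{25 \left(-75 + 3 - 40\right)} = \frac{289}{25 \left(-112\right)} = \frac{289}{25} \left(- \frac{1}{112}\right) = - \frac{289}{2800}$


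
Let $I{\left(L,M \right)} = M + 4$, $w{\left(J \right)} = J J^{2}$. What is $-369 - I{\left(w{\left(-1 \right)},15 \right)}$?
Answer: $-388$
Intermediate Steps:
$w{\left(J \right)} = J^{3}$
$I{\left(L,M \right)} = 4 + M$
$-369 - I{\left(w{\left(-1 \right)},15 \right)} = -369 - \left(4 + 15\right) = -369 - 19 = -388$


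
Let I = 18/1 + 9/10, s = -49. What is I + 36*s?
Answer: -17451/10 ≈ -1745.1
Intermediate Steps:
I = 189/10 (I = 18*1 + 9*(1/10) = 18 + 9/10 = 189/10 ≈ 18.900)
I + 36*s = 189/10 + 36*(-49) = 189/10 - 1764 = -17451/10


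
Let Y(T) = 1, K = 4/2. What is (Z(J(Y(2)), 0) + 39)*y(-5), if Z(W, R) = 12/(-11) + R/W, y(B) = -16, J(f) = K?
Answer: -6672/11 ≈ -606.54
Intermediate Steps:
K = 2 (K = 4*(½) = 2)
J(f) = 2
Z(W, R) = -12/11 + R/W (Z(W, R) = 12*(-1/11) + R/W = -12/11 + R/W)
(Z(J(Y(2)), 0) + 39)*y(-5) = ((-12/11 + 0/2) + 39)*(-16) = ((-12/11 + 0*(½)) + 39)*(-16) = ((-12/11 + 0) + 39)*(-16) = (-12/11 + 39)*(-16) = (417/11)*(-16) = -6672/11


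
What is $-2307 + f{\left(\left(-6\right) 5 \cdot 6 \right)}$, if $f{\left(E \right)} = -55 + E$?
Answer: $-2542$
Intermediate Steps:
$-2307 + f{\left(\left(-6\right) 5 \cdot 6 \right)} = -2307 + \left(-55 + \left(-6\right) 5 \cdot 6\right) = -2307 - 235 = -2542$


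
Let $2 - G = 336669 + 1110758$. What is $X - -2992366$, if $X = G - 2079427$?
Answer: $-534486$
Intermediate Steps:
$G = -1447425$ ($G = 2 - \left(336669 + 1110758\right) = 2 - 1447427 = -1447425$)
$X = -3526852$ ($X = -1447425 - 2079427 = -3526852$)
$X - -2992366 = -3526852 - -2992366 = -3526852 + 2992366 = -534486$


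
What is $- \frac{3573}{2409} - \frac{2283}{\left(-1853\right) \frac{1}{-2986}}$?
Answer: $- \frac{5476288437}{1487959} \approx -3680.4$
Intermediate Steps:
$- \frac{3573}{2409} - \frac{2283}{\left(-1853\right) \frac{1}{-2986}} = \left(-3573\right) \frac{1}{2409} - \frac{2283}{\left(-1853\right) \left(- \frac{1}{2986}\right)} = - \frac{1191}{803} - \frac{2283}{\frac{1853}{2986}} = - \frac{1191}{803} - \frac{6817038}{1853} = - \frac{5476288437}{1487959}$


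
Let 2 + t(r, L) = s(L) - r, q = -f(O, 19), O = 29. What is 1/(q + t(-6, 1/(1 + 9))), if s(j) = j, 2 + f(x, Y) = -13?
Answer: 10/191 ≈ 0.052356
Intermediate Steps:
f(x, Y) = -15 (f(x, Y) = -2 - 13 = -15)
q = 15 (q = -1*(-15) = 15)
t(r, L) = -2 + L - r (t(r, L) = -2 + (L - r) = -2 + L - r)
1/(q + t(-6, 1/(1 + 9))) = 1/(15 + (-2 + 1/(1 + 9) - 1*(-6))) = 1/(15 + (-2 + 1/10 + 6)) = 1/(15 + (-2 + ⅒ + 6)) = 1/(15 + 41/10) = 1/(191/10) = 10/191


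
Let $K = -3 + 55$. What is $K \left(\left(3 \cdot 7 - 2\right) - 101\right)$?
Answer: $-4264$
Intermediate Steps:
$K = 52$
$K \left(\left(3 \cdot 7 - 2\right) - 101\right) = 52 \left(\left(3 \cdot 7 - 2\right) - 101\right) = 52 \left(\left(21 - 2\right) - 101\right) = 52 \left(19 - 101\right) = 52 \left(-82\right) = -4264$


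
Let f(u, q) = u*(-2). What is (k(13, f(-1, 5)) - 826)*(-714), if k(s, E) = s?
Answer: 580482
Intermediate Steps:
f(u, q) = -2*u
(k(13, f(-1, 5)) - 826)*(-714) = (13 - 826)*(-714) = -813*(-714) = 580482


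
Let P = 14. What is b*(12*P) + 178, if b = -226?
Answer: -37790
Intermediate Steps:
b*(12*P) + 178 = -2712*14 + 178 = -226*168 + 178 = -37968 + 178 = -37790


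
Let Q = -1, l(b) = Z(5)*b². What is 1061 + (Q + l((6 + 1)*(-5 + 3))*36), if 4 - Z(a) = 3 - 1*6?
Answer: 50452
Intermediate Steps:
Z(a) = 7 (Z(a) = 4 - (3 - 1*6) = 4 - (3 - 6) = 4 - 1*(-3) = 4 + 3 = 7)
l(b) = 7*b²
1061 + (Q + l((6 + 1)*(-5 + 3))*36) = 1061 + (-1 + (7*((6 + 1)*(-5 + 3))²)*36) = 1061 + (-1 + (7*(7*(-2))²)*36) = 1061 + (-1 + (7*(-14)²)*36) = 1061 + (-1 + (7*196)*36) = 1061 + (-1 + 1372*36) = 1061 + (-1 + 49392) = 1061 + 49391 = 50452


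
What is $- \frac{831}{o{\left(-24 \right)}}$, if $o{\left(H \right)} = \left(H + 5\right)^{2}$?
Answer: $- \frac{831}{361} \approx -2.3019$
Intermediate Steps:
$o{\left(H \right)} = \left(5 + H\right)^{2}$
$- \frac{831}{o{\left(-24 \right)}} = - \frac{831}{\left(5 - 24\right)^{2}} = - \frac{831}{\left(-19\right)^{2}} = - \frac{831}{361}$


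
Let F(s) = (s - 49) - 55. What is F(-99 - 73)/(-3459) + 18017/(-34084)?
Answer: -17637873/39298852 ≈ -0.44881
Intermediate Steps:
F(s) = -104 + s (F(s) = (-49 + s) - 55 = -104 + s)
F(-99 - 73)/(-3459) + 18017/(-34084) = (-104 + (-99 - 73))/(-3459) + 18017/(-34084) = (-104 - 172)*(-1/3459) + 18017*(-1/34084) = -276*(-1/3459) - 18017/34084 = 92/1153 - 18017/34084 = -17637873/39298852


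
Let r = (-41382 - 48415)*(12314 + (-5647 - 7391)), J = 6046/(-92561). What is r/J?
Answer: -3008835442354/3023 ≈ -9.9531e+8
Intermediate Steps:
J = -6046/92561 (J = 6046*(-1/92561) = -6046/92561 ≈ -0.065319)
r = 65013028 (r = -89797*(12314 - 13038) = -89797*(-724) = 65013028)
r/J = 65013028/(-6046/92561) = 65013028*(-92561/6046) = -3008835442354/3023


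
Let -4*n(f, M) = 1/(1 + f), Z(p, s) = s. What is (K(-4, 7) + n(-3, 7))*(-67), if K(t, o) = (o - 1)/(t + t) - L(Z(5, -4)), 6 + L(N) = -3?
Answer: -4489/8 ≈ -561.13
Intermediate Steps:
n(f, M) = -1/(4*(1 + f))
L(N) = -9 (L(N) = -6 - 3 = -9)
K(t, o) = 9 + (-1 + o)/(2*t) (K(t, o) = (o - 1)/(t + t) - 1*(-9) = (-1 + o)/((2*t)) + 9 = (-1 + o)*(1/(2*t)) + 9 = (-1 + o)/(2*t) + 9 = 9 + (-1 + o)/(2*t))
(K(-4, 7) + n(-3, 7))*(-67) = ((½)*(-1 + 7 + 18*(-4))/(-4) - 1/(4 + 4*(-3)))*(-67) = ((½)*(-¼)*(-1 + 7 - 72) - 1/(4 - 12))*(-67) = ((½)*(-¼)*(-66) - 1/(-8))*(-67) = (33/4 - 1*(-⅛))*(-67) = (33/4 + ⅛)*(-67) = (67/8)*(-67) = -4489/8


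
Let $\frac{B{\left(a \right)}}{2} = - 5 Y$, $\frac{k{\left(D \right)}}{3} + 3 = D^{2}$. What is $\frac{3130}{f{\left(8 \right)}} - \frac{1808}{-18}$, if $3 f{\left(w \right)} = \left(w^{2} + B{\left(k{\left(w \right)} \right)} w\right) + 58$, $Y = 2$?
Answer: $- \frac{25079}{171} \approx -146.66$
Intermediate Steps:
$k{\left(D \right)} = -9 + 3 D^{2}$
$B{\left(a \right)} = -20$ ($B{\left(a \right)} = 2 \left(\left(-5\right) 2\right) = 2 \left(-10\right) = -20$)
$f{\left(w \right)} = \frac{58}{3} - \frac{20 w}{3} + \frac{w^{2}}{3}$ ($f{\left(w \right)} = \frac{\left(w^{2} - 20 w\right) + 58}{3} = \frac{58 + w^{2} - 20 w}{3} = \frac{58}{3} - \frac{20 w}{3} + \frac{w^{2}}{3}$)
$\frac{3130}{f{\left(8 \right)}} - \frac{1808}{-18} = \frac{3130}{\frac{58}{3} - \frac{160}{3} + \frac{8^{2}}{3}} - \frac{1808}{-18} = \frac{3130}{\frac{58}{3} - \frac{160}{3} + \frac{1}{3} \cdot 64} - - \frac{904}{9} = \frac{3130}{\frac{58}{3} - \frac{160}{3} + \frac{64}{3}} + \frac{904}{9} = \frac{3130}{- \frac{38}{3}} + \frac{904}{9} = 3130 \left(- \frac{3}{38}\right) + \frac{904}{9} = - \frac{4695}{19} + \frac{904}{9} = - \frac{25079}{171}$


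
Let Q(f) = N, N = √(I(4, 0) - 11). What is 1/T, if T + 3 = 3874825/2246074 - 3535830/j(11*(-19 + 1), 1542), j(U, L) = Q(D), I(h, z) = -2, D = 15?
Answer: -83608220193914/63071168016166906210151317 - 17837726365820845080*I*√13/63071168016166906210151317 ≈ -1.3256e-12 - 1.0197e-6*I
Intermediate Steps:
N = I*√13 (N = √(-2 - 11) = √(-13) = I*√13 ≈ 3.6056*I)
Q(f) = I*√13
j(U, L) = I*√13
T = -2863397/2246074 + 3535830*I*√13/13 (T = -3 + (3874825/2246074 - 3535830*(-I*√13/13)) = -3 + (3874825*(1/2246074) - (-3535830)*I*√13/13) = -3 + (3874825/2246074 + 3535830*I*√13/13) = -2863397/2246074 + 3535830*I*√13/13 ≈ -1.2748 + 9.8066e+5*I)
1/T = 1/(-2863397/2246074 + 3535830*I*√13/13)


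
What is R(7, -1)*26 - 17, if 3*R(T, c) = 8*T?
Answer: 1405/3 ≈ 468.33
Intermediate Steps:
R(T, c) = 8*T/3 (R(T, c) = (8*T)/3 = 8*T/3)
R(7, -1)*26 - 17 = ((8/3)*7)*26 - 17 = (56/3)*26 - 17 = 1456/3 - 17 = 1405/3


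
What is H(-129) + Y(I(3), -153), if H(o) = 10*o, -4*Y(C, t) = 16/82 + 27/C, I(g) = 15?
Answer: -1058209/820 ≈ -1290.5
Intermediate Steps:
Y(C, t) = -2/41 - 27/(4*C) (Y(C, t) = -(16/82 + 27/C)/4 = -(16*(1/82) + 27/C)/4 = -(8/41 + 27/C)/4 = -2/41 - 27/(4*C))
H(-129) + Y(I(3), -153) = 10*(-129) + (1/164)*(-1107 - 8*15)/15 = -1290 + (1/164)*(1/15)*(-1107 - 120) = -1290 + (1/164)*(1/15)*(-1227) = -1290 - 409/820 = -1058209/820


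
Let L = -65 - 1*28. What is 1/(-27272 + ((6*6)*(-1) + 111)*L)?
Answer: -1/34247 ≈ -2.9200e-5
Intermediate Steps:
L = -93 (L = -65 - 28 = -93)
1/(-27272 + ((6*6)*(-1) + 111)*L) = 1/(-27272 + ((6*6)*(-1) + 111)*(-93)) = 1/(-27272 + (36*(-1) + 111)*(-93)) = 1/(-27272 + (-36 + 111)*(-93)) = 1/(-27272 + 75*(-93)) = 1/(-27272 - 6975) = 1/(-34247) = -1/34247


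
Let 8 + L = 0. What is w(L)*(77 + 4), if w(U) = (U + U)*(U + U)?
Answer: 20736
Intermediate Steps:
L = -8 (L = -8 + 0 = -8)
w(U) = 4*U² (w(U) = (2*U)*(2*U) = 4*U²)
w(L)*(77 + 4) = (4*(-8)²)*(77 + 4) = (4*64)*81 = 256*81 = 20736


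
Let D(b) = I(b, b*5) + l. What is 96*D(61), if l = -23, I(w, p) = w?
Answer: 3648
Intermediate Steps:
D(b) = -23 + b (D(b) = b - 23 = -23 + b)
96*D(61) = 96*(-23 + 61) = 96*38 = 3648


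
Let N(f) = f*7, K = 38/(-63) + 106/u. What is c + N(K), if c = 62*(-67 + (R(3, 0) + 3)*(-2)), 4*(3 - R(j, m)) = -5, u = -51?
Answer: -775981/153 ≈ -5071.8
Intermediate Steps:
R(j, m) = 17/4 (R(j, m) = 3 - ¼*(-5) = 3 + 5/4 = 17/4)
K = -2872/1071 (K = 38/(-63) + 106/(-51) = 38*(-1/63) + 106*(-1/51) = -38/63 - 106/51 = -2872/1071 ≈ -2.6816)
c = -5053 (c = 62*(-67 + (17/4 + 3)*(-2)) = 62*(-67 + (29/4)*(-2)) = 62*(-67 - 29/2) = 62*(-163/2) = -5053)
N(f) = 7*f
c + N(K) = -5053 + 7*(-2872/1071) = -5053 - 2872/153 = -775981/153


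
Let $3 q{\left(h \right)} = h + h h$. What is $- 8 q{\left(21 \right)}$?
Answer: $-1232$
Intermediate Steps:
$q{\left(h \right)} = \frac{h}{3} + \frac{h^{2}}{3}$ ($q{\left(h \right)} = \frac{h + h h}{3} = \frac{h + h^{2}}{3} = \frac{h}{3} + \frac{h^{2}}{3}$)
$- 8 q{\left(21 \right)} = - 8 \cdot \frac{1}{3} \cdot 21 \left(1 + 21\right) = - 8 \cdot \frac{1}{3} \cdot 21 \cdot 22 = \left(-8\right) 154 = -1232$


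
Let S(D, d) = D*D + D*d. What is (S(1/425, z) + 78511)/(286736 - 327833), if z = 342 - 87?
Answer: -14181157751/7423145625 ≈ -1.9104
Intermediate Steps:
z = 255
S(D, d) = D² + D*d
(S(1/425, z) + 78511)/(286736 - 327833) = ((1/425 + 255)/425 + 78511)/(286736 - 327833) = ((1/425 + 255)/425 + 78511)/(-41097) = ((1/425)*(108376/425) + 78511)*(-1/41097) = (108376/180625 + 78511)*(-1/41097) = (14181157751/180625)*(-1/41097) = -14181157751/7423145625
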